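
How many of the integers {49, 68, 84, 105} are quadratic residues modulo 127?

(49/127) = +1 → QR.
(68/127) = +1 → QR.
(84/127) = +1 → QR.
(105/127) = -1 → non-residue.
Total quadratic residues among the 4: 3.

3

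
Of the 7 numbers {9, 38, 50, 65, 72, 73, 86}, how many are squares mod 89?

(9/89) = +1 → QR.
(38/89) = -1 → non-residue.
(50/89) = +1 → QR.
(65/89) = -1 → non-residue.
(72/89) = +1 → QR.
(73/89) = +1 → QR.
(86/89) = -1 → non-residue.
Total quadratic residues among the 7: 4.

4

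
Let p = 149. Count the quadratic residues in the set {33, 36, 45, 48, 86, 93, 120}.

(33/149) = +1 → QR.
(36/149) = +1 → QR.
(45/149) = +1 → QR.
(48/149) = -1 → non-residue.
(86/149) = +1 → QR.
(93/149) = -1 → non-residue.
(120/149) = +1 → QR.
Total quadratic residues among the 7: 5.

5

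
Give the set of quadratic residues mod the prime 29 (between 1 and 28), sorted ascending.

Square k = 1,…,14 (k and 29−k give the same square):
1²=1, 2²=4, 3²=9, 4²=16, 5²=25, 6²≡7, 7²≡20, 8²≡6, 9²≡23, 10²≡13, 11²≡5, 12²≡28, 13²≡24, 14²≡22 (mod 29).
So the quadratic residues mod 29 are {1, 4, 5, 6, 7, 9, 13, 16, 20, 22, 23, 24, 25, 28}.

1,4,5,6,7,9,13,16,20,22,23,24,25,28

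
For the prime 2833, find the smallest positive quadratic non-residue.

(2/2833) = +1, so 2 is a residue.
(3/2833) = +1, so 3 is a residue.
(4/2833) = +1, so 4 is a residue.
(5/2833) = −1, so 5 is the smallest positive non-residue mod 2833.

5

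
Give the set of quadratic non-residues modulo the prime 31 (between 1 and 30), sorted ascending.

3 6 11 12 13 15 17 21 22 23 24 26 27 29 30

Square k = 1,…,15 (k and 31−k give the same square):
1²=1, 2²=4, 3²=9, 4²=16, 5²=25, 6²≡5, 7²≡18, 8²≡2, 9²≡19, 10²≡7, 11²≡28, 12²≡20, 13²≡14, 14²≡10, 15²≡8 (mod 31).
The residues are {1, 2, 4, 5, 7, 8, 9, 10, 14, 16, 18, 19, 20, 25, 28}; the non-residues are the remaining 15 nonzero classes.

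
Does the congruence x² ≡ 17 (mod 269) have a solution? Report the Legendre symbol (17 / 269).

-1

Reciprocity: 17 ≡ 1 and 269 ≡ 1 (mod 4), so (17/269) = +(269/17).
Reduce top mod 17: now compute (14/17).
Pull out 2: since 17 ≡ 1 (mod 8), (2/17) = +1.
Reciprocity: 7 ≡ 3 and 17 ≡ 1 (mod 4), so (7/17) = +(17/7).
Reduce top mod 7: now compute (3/7).
Reciprocity: 3 ≡ 3 and 7 ≡ 3 (mod 4), so (3/7) = −(7/3).
Reduce top mod 3: now compute (1/3).
Reached (1/3) = 1. Collecting the sign flips along the way, the symbol is -1.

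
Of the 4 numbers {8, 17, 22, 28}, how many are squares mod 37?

(8/37) = -1 → non-residue.
(17/37) = -1 → non-residue.
(22/37) = -1 → non-residue.
(28/37) = +1 → QR.
Total quadratic residues among the 4: 1.

1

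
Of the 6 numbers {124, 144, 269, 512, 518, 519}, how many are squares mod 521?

(124/521) = +1 → QR.
(144/521) = +1 → QR.
(269/521) = -1 → non-residue.
(512/521) = +1 → QR.
(518/521) = -1 → non-residue.
(519/521) = +1 → QR.
Total quadratic residues among the 6: 4.

4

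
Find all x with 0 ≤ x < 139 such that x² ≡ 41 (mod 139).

Since 139 ≡ 3 (mod 4), a square root of 41 is 41^((139+1)/4) = 41^35 mod 139.
Repeated squaring: 41^2≡13, 41^4≡30, 41^8≡66, 41^16≡47, 41^32≡124 (mod 139).
41^35 = 41^(32+2+1) ≡ 67 (mod 139).
Check: 67² = 4489 ≡ 41 (mod 139). The two roots are 67 and 72.

67, 72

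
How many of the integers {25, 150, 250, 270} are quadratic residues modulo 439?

2

(25/439) = +1 → QR.
(150/439) = -1 → non-residue.
(250/439) = +1 → QR.
(270/439) = -1 → non-residue.
Total quadratic residues among the 4: 2.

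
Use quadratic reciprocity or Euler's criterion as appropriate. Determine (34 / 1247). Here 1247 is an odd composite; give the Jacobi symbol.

Pull out 2: since 1247 ≡ 7 (mod 8), (2/1247) = +1.
Reciprocity: 17 ≡ 1 and 1247 ≡ 3 (mod 4), so (17/1247) = +(1247/17).
Reduce top mod 17: now compute (6/17).
Pull out 2: since 17 ≡ 1 (mod 8), (2/17) = +1.
Reciprocity: 3 ≡ 3 and 17 ≡ 1 (mod 4), so (3/17) = +(17/3).
Reduce top mod 3: now compute (2/3).
Pull out 2: since 3 ≡ 3 (mod 8), (2/3) = -1.
Reached (1/3) = 1. Collecting the sign flips along the way, the symbol is -1.

-1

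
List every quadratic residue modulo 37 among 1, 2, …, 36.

1,3,4,7,9,10,11,12,16,21,25,26,27,28,30,33,34,36

Square k = 1,…,18 (k and 37−k give the same square):
1²=1, 2²=4, 3²=9, 4²=16, 5²=25, 6²=36, 7²≡12, 8²≡27, 9²≡7, 10²≡26, 11²≡10, 12²≡33, 13²≡21, 14²≡11, 15²≡3, 16²≡34, 17²≡30, 18²≡28 (mod 37).
So the quadratic residues mod 37 are {1, 3, 4, 7, 9, 10, 11, 12, 16, 21, 25, 26, 27, 28, 30, 33, 34, 36}.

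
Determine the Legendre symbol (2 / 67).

Pull out 2: since 67 ≡ 3 (mod 8), (2/67) = -1.
Reached (1/67) = 1. Collecting the sign flips along the way, the symbol is -1.

-1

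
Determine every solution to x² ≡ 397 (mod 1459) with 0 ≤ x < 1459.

454, 1005

Since 1459 ≡ 3 (mod 4), a square root of 397 is 397^((1459+1)/4) = 397^365 mod 1459.
Repeated squaring: 397^2≡37, 397^4≡1369, 397^8≡805, 397^16≡229, 397^32≡1376, 397^64≡1053, 397^128≡1428, 397^256≡961 (mod 1459).
397^365 = 397^(256+64+32+8+4+1) ≡ 454 (mod 1459).
Check: 454² = 206116 ≡ 397 (mod 1459). The two roots are 454 and 1005.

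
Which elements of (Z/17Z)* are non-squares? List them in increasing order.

Square k = 1,…,8 (k and 17−k give the same square):
1²=1, 2²=4, 3²=9, 4²=16, 5²≡8, 6²≡2, 7²≡15, 8²≡13 (mod 17).
The residues are {1, 2, 4, 8, 9, 13, 15, 16}; the non-residues are the remaining 8 nonzero classes.

3 5 6 7 10 11 12 14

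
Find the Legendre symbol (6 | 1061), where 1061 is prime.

Euler's criterion: (6/1061) ≡ 6^530 (mod 1061).
6^2 ≡ 36 (mod 1061)
6^4 ≡ 235 (mod 1061)
6^8 ≡ 53 (mod 1061)
6^16 ≡ 687 (mod 1061)
6^32 ≡ 885 (mod 1061)
6^64 ≡ 207 (mod 1061)
6^128 ≡ 409 (mod 1061)
6^256 ≡ 704 (mod 1061)
6^512 ≡ 129 (mod 1061)
6^530 = 6^(512+16+2) ≡ 1 (mod 1061).
Result is 1, so (6/1061) = 1.

1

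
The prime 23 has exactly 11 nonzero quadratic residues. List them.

Square k = 1,…,11 (k and 23−k give the same square):
1²=1, 2²=4, 3²=9, 4²=16, 5²≡2, 6²≡13, 7²≡3, 8²≡18, 9²≡12, 10²≡8, 11²≡6 (mod 23).
So the quadratic residues mod 23 are {1, 2, 3, 4, 6, 8, 9, 12, 13, 16, 18}.

1, 2, 3, 4, 6, 8, 9, 12, 13, 16, 18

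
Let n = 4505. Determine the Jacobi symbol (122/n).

1

Pull out 2: since 4505 ≡ 1 (mod 8), (2/4505) = +1.
Reciprocity: 61 ≡ 1 and 4505 ≡ 1 (mod 4), so (61/4505) = +(4505/61).
Reduce top mod 61: now compute (52/61).
Pull out 2^2: since 61 ≡ 5 (mod 8), (2/61) = -1, so (2/61)^2 = +1.
Reciprocity: 13 ≡ 1 and 61 ≡ 1 (mod 4), so (13/61) = +(61/13).
Reduce top mod 13: now compute (9/13).
Reciprocity: 9 ≡ 1 and 13 ≡ 1 (mod 4), so (9/13) = +(13/9).
Reduce top mod 9: now compute (4/9).
Pull out 2^2: since 9 ≡ 1 (mod 8), (2/9) = +1, so (2/9)^2 = +1.
Reached (1/9) = 1. Collecting the sign flips along the way, the symbol is +1.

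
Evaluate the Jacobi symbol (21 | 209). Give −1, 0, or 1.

Reciprocity: 21 ≡ 1 and 209 ≡ 1 (mod 4), so (21/209) = +(209/21).
Reduce top mod 21: now compute (20/21).
Pull out 2^2: since 21 ≡ 5 (mod 8), (2/21) = -1, so (2/21)^2 = +1.
Reciprocity: 5 ≡ 1 and 21 ≡ 1 (mod 4), so (5/21) = +(21/5).
Reduce top mod 5: now compute (1/5).
Reached (1/5) = 1. Collecting the sign flips along the way, the symbol is +1.

1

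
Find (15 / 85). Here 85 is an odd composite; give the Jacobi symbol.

0

Reciprocity: 15 ≡ 3 and 85 ≡ 1 (mod 4), so (15/85) = +(85/15).
Reduce top mod 15: now compute (10/15).
Pull out 2: since 15 ≡ 7 (mod 8), (2/15) = +1.
Reciprocity: 5 ≡ 1 and 15 ≡ 3 (mod 4), so (5/15) = +(15/5).
Reduce top mod 5: now compute (0/5).
Top reduces to 0: gcd > 1, so the symbol is 0.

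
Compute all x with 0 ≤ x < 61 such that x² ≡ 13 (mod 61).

14, 47

61 ≡ 1 (mod 4), so we find a root by search.
Trying successive values, 14² = 196 ≡ 13 (mod 61). The other root is 61 − 14 = 47.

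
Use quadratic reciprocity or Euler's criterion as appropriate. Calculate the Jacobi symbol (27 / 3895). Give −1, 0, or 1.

Reciprocity: 27 ≡ 3 and 3895 ≡ 3 (mod 4), so (27/3895) = −(3895/27).
Reduce top mod 27: now compute (7/27).
Reciprocity: 7 ≡ 3 and 27 ≡ 3 (mod 4), so (7/27) = −(27/7).
Reduce top mod 7: now compute (6/7).
Pull out 2: since 7 ≡ 7 (mod 8), (2/7) = +1.
Reciprocity: 3 ≡ 3 and 7 ≡ 3 (mod 4), so (3/7) = −(7/3).
Reduce top mod 3: now compute (1/3).
Reached (1/3) = 1. Collecting the sign flips along the way, the symbol is -1.

-1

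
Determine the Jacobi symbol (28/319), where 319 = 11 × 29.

-1

Pull out 2^2: since 319 ≡ 7 (mod 8), (2/319) = +1, so (2/319)^2 = +1.
Reciprocity: 7 ≡ 3 and 319 ≡ 3 (mod 4), so (7/319) = −(319/7).
Reduce top mod 7: now compute (4/7).
Pull out 2^2: since 7 ≡ 7 (mod 8), (2/7) = +1, so (2/7)^2 = +1.
Reached (1/7) = 1. Collecting the sign flips along the way, the symbol is -1.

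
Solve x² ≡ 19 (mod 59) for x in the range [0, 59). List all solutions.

14, 45

Since 59 ≡ 3 (mod 4), a square root of 19 is 19^((59+1)/4) = 19^15 mod 59.
Repeated squaring: 19^2≡7, 19^4≡49, 19^8≡41 (mod 59).
19^15 = 19^(8+4+2+1) ≡ 45 (mod 59).
Check: 45² = 2025 ≡ 19 (mod 59). The two roots are 14 and 45.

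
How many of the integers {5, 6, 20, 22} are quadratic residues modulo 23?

(5/23) = -1 → non-residue.
(6/23) = +1 → QR.
(20/23) = -1 → non-residue.
(22/23) = -1 → non-residue.
Total quadratic residues among the 4: 1.

1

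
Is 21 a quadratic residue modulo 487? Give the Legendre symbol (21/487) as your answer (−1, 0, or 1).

1

Euler's criterion: (21/487) ≡ 21^243 (mod 487).
21^2 ≡ 441 (mod 487)
21^4 ≡ 168 (mod 487)
21^8 ≡ 465 (mod 487)
21^16 ≡ 484 (mod 487)
21^32 ≡ 9 (mod 487)
21^64 ≡ 81 (mod 487)
21^128 ≡ 230 (mod 487)
21^243 = 21^(128+64+32+16+2+1) ≡ 1 (mod 487).
Result is 1, so (21/487) = 1.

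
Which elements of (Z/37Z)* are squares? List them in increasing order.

Square k = 1,…,18 (k and 37−k give the same square):
1²=1, 2²=4, 3²=9, 4²=16, 5²=25, 6²=36, 7²≡12, 8²≡27, 9²≡7, 10²≡26, 11²≡10, 12²≡33, 13²≡21, 14²≡11, 15²≡3, 16²≡34, 17²≡30, 18²≡28 (mod 37).
So the quadratic residues mod 37 are {1, 3, 4, 7, 9, 10, 11, 12, 16, 21, 25, 26, 27, 28, 30, 33, 34, 36}.

1, 3, 4, 7, 9, 10, 11, 12, 16, 21, 25, 26, 27, 28, 30, 33, 34, 36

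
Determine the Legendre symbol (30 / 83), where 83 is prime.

Euler's criterion: (30/83) ≡ 30^41 (mod 83).
30^2 ≡ 70 (mod 83)
30^4 ≡ 3 (mod 83)
30^8 ≡ 9 (mod 83)
30^16 ≡ 81 (mod 83)
30^32 ≡ 4 (mod 83)
30^41 = 30^(32+8+1) ≡ 1 (mod 83).
Result is 1, so (30/83) = 1.

1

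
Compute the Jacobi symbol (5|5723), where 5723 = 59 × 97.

Reciprocity: 5 ≡ 1 and 5723 ≡ 3 (mod 4), so (5/5723) = +(5723/5).
Reduce top mod 5: now compute (3/5).
Reciprocity: 3 ≡ 3 and 5 ≡ 1 (mod 4), so (3/5) = +(5/3).
Reduce top mod 3: now compute (2/3).
Pull out 2: since 3 ≡ 3 (mod 8), (2/3) = -1.
Reached (1/3) = 1. Collecting the sign flips along the way, the symbol is -1.

-1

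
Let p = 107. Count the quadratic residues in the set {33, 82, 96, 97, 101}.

(33/107) = +1 → QR.
(82/107) = -1 → non-residue.
(96/107) = -1 → non-residue.
(97/107) = -1 → non-residue.
(101/107) = +1 → QR.
Total quadratic residues among the 5: 2.

2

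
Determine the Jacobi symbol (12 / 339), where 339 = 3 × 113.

0

Pull out 2^2: since 339 ≡ 3 (mod 8), (2/339) = -1, so (2/339)^2 = +1.
Reciprocity: 3 ≡ 3 and 339 ≡ 3 (mod 4), so (3/339) = −(339/3).
Reduce top mod 3: now compute (0/3).
Top reduces to 0: gcd > 1, so the symbol is 0.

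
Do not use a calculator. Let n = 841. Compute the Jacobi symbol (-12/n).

First reduce: -12 ≡ 829 (mod 841).
Reciprocity: 829 ≡ 1 and 841 ≡ 1 (mod 4), so (829/841) = +(841/829).
Reduce top mod 829: now compute (12/829).
Pull out 2^2: since 829 ≡ 5 (mod 8), (2/829) = -1, so (2/829)^2 = +1.
Reciprocity: 3 ≡ 3 and 829 ≡ 1 (mod 4), so (3/829) = +(829/3).
Reduce top mod 3: now compute (1/3).
Reached (1/3) = 1. Collecting the sign flips along the way, the symbol is +1.

1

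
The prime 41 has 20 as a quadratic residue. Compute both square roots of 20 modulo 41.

15, 26

41 ≡ 1 (mod 4), so we find a root by search.
Trying successive values, 15² = 225 ≡ 20 (mod 41). The other root is 41 − 15 = 26.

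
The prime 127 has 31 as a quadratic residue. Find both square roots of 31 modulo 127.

44, 83

Since 127 ≡ 3 (mod 4), a square root of 31 is 31^((127+1)/4) = 31^32 mod 127.
Repeated squaring: 31^2≡72, 31^4≡104, 31^8≡21, 31^16≡60, 31^32≡44 (mod 127).
31^32 = 31^(32) ≡ 44 (mod 127).
Check: 44² = 1936 ≡ 31 (mod 127). The two roots are 44 and 83.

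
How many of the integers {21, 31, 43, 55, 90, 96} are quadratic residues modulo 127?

2

(21/127) = +1 → QR.
(31/127) = +1 → QR.
(43/127) = -1 → non-residue.
(55/127) = -1 → non-residue.
(90/127) = -1 → non-residue.
(96/127) = -1 → non-residue.
Total quadratic residues among the 6: 2.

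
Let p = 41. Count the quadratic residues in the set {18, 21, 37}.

(18/41) = +1 → QR.
(21/41) = +1 → QR.
(37/41) = +1 → QR.
Total quadratic residues among the 3: 3.

3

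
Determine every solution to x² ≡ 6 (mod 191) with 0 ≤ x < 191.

31, 160

Since 191 ≡ 3 (mod 4), a square root of 6 is 6^((191+1)/4) = 6^48 mod 191.
Repeated squaring: 6^2≡36, 6^4≡150, 6^8≡153, 6^16≡107, 6^32≡180 (mod 191).
6^48 = 6^(32+16) ≡ 160 (mod 191).
Check: 160² = 25600 ≡ 6 (mod 191). The two roots are 31 and 160.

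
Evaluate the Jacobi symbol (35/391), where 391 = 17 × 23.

Reciprocity: 35 ≡ 3 and 391 ≡ 3 (mod 4), so (35/391) = −(391/35).
Reduce top mod 35: now compute (6/35).
Pull out 2: since 35 ≡ 3 (mod 8), (2/35) = -1.
Reciprocity: 3 ≡ 3 and 35 ≡ 3 (mod 4), so (3/35) = −(35/3).
Reduce top mod 3: now compute (2/3).
Pull out 2: since 3 ≡ 3 (mod 8), (2/3) = -1.
Reached (1/3) = 1. Collecting the sign flips along the way, the symbol is +1.

1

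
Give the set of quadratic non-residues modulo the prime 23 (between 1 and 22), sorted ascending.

5, 7, 10, 11, 14, 15, 17, 19, 20, 21, 22

Square k = 1,…,11 (k and 23−k give the same square):
1²=1, 2²=4, 3²=9, 4²=16, 5²≡2, 6²≡13, 7²≡3, 8²≡18, 9²≡12, 10²≡8, 11²≡6 (mod 23).
The residues are {1, 2, 3, 4, 6, 8, 9, 12, 13, 16, 18}; the non-residues are the remaining 11 nonzero classes.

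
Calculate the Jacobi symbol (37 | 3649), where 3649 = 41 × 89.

-1

Reciprocity: 37 ≡ 1 and 3649 ≡ 1 (mod 4), so (37/3649) = +(3649/37).
Reduce top mod 37: now compute (23/37).
Reciprocity: 23 ≡ 3 and 37 ≡ 1 (mod 4), so (23/37) = +(37/23).
Reduce top mod 23: now compute (14/23).
Pull out 2: since 23 ≡ 7 (mod 8), (2/23) = +1.
Reciprocity: 7 ≡ 3 and 23 ≡ 3 (mod 4), so (7/23) = −(23/7).
Reduce top mod 7: now compute (2/7).
Pull out 2: since 7 ≡ 7 (mod 8), (2/7) = +1.
Reached (1/7) = 1. Collecting the sign flips along the way, the symbol is -1.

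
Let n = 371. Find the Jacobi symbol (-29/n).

-1

First reduce: -29 ≡ 342 (mod 371).
Pull out 2: since 371 ≡ 3 (mod 8), (2/371) = -1.
Reciprocity: 171 ≡ 3 and 371 ≡ 3 (mod 4), so (171/371) = −(371/171).
Reduce top mod 171: now compute (29/171).
Reciprocity: 29 ≡ 1 and 171 ≡ 3 (mod 4), so (29/171) = +(171/29).
Reduce top mod 29: now compute (26/29).
Pull out 2: since 29 ≡ 5 (mod 8), (2/29) = -1.
Reciprocity: 13 ≡ 1 and 29 ≡ 1 (mod 4), so (13/29) = +(29/13).
Reduce top mod 13: now compute (3/13).
Reciprocity: 3 ≡ 3 and 13 ≡ 1 (mod 4), so (3/13) = +(13/3).
Reduce top mod 3: now compute (1/3).
Reached (1/3) = 1. Collecting the sign flips along the way, the symbol is -1.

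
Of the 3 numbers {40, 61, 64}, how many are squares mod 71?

(40/71) = +1 → QR.
(61/71) = -1 → non-residue.
(64/71) = +1 → QR.
Total quadratic residues among the 3: 2.

2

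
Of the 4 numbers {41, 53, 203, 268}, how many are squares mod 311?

(41/311) = -1 → non-residue.
(53/311) = +1 → QR.
(203/311) = -1 → non-residue.
(268/311) = +1 → QR.
Total quadratic residues among the 4: 2.

2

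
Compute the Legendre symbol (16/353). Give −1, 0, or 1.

Euler's criterion: (16/353) ≡ 16^176 (mod 353).
16^2 ≡ 256 (mod 353)
16^4 ≡ 231 (mod 353)
16^8 ≡ 58 (mod 353)
16^16 ≡ 187 (mod 353)
16^32 ≡ 22 (mod 353)
16^64 ≡ 131 (mod 353)
16^128 ≡ 217 (mod 353)
16^176 = 16^(128+32+16) ≡ 1 (mod 353).
Result is 1, so (16/353) = 1.

1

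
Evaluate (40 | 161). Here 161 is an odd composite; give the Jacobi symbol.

Pull out 2^3: since 161 ≡ 1 (mod 8), (2/161) = +1, so (2/161)^3 = +1.
Reciprocity: 5 ≡ 1 and 161 ≡ 1 (mod 4), so (5/161) = +(161/5).
Reduce top mod 5: now compute (1/5).
Reached (1/5) = 1. Collecting the sign flips along the way, the symbol is +1.

1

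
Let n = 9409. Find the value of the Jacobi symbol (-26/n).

First reduce: -26 ≡ 9383 (mod 9409).
Reciprocity: 9383 ≡ 3 and 9409 ≡ 1 (mod 4), so (9383/9409) = +(9409/9383).
Reduce top mod 9383: now compute (26/9383).
Pull out 2: since 9383 ≡ 7 (mod 8), (2/9383) = +1.
Reciprocity: 13 ≡ 1 and 9383 ≡ 3 (mod 4), so (13/9383) = +(9383/13).
Reduce top mod 13: now compute (10/13).
Pull out 2: since 13 ≡ 5 (mod 8), (2/13) = -1.
Reciprocity: 5 ≡ 1 and 13 ≡ 1 (mod 4), so (5/13) = +(13/5).
Reduce top mod 5: now compute (3/5).
Reciprocity: 3 ≡ 3 and 5 ≡ 1 (mod 4), so (3/5) = +(5/3).
Reduce top mod 3: now compute (2/3).
Pull out 2: since 3 ≡ 3 (mod 8), (2/3) = -1.
Reached (1/3) = 1. Collecting the sign flips along the way, the symbol is +1.

1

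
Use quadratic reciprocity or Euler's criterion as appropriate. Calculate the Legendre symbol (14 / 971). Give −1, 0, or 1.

-1

Euler's criterion: (14/971) ≡ 14^485 (mod 971).
14^2 ≡ 196 (mod 971)
14^4 ≡ 547 (mod 971)
14^8 ≡ 141 (mod 971)
14^16 ≡ 461 (mod 971)
14^32 ≡ 843 (mod 971)
14^64 ≡ 848 (mod 971)
14^128 ≡ 564 (mod 971)
14^256 ≡ 579 (mod 971)
14^485 = 14^(256+128+64+32+4+1) ≡ 970 (mod 971).
Result is 970 ≡ −1, so (14/971) = −1.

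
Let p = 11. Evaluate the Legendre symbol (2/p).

-1

Euler's criterion: (2/11) ≡ 2^5 (mod 11).
2^2 ≡ 4 (mod 11)
2^4 ≡ 5 (mod 11)
2^5 = 2^(4+1) ≡ 10 (mod 11).
Result is 10 ≡ −1, so (2/11) = −1.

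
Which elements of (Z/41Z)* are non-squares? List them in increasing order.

Square k = 1,…,20 (k and 41−k give the same square):
1²=1, 2²=4, 3²=9, 4²=16, 5²=25, 6²=36, 7²≡8, 8²≡23, 9²≡40, 10²≡18, 11²≡39, 12²≡21, 13²≡5, 14²≡32, 15²≡20, 16²≡10, 17²≡2, 18²≡37, 19²≡33, 20²≡31 (mod 41).
The residues are {1, 2, 4, 5, 8, 9, 10, 16, 18, 20, 21, 23, 25, 31, 32, 33, 36, 37, 39, 40}; the non-residues are the remaining 20 nonzero classes.

3 6 7 11 12 13 14 15 17 19 22 24 26 27 28 29 30 34 35 38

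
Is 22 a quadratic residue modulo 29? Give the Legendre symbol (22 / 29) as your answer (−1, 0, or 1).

1

Pull out 2: since 29 ≡ 5 (mod 8), (2/29) = -1.
Reciprocity: 11 ≡ 3 and 29 ≡ 1 (mod 4), so (11/29) = +(29/11).
Reduce top mod 11: now compute (7/11).
Reciprocity: 7 ≡ 3 and 11 ≡ 3 (mod 4), so (7/11) = −(11/7).
Reduce top mod 7: now compute (4/7).
Pull out 2^2: since 7 ≡ 7 (mod 8), (2/7) = +1, so (2/7)^2 = +1.
Reached (1/7) = 1. Collecting the sign flips along the way, the symbol is +1.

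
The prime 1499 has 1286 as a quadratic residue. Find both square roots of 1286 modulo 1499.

383, 1116

Since 1499 ≡ 3 (mod 4), a square root of 1286 is 1286^((1499+1)/4) = 1286^375 mod 1499.
Repeated squaring: 1286^2≡399, 1286^4≡307, 1286^8≡1311, 1286^16≡867, 1286^32≡690, 1286^64≡917, 1286^128≡1449, 1286^256≡1001 (mod 1499).
1286^375 = 1286^(256+64+32+16+4+2+1) ≡ 1116 (mod 1499).
Check: 1116² = 1245456 ≡ 1286 (mod 1499). The two roots are 383 and 1116.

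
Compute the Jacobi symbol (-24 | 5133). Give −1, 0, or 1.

First reduce: -24 ≡ 5109 (mod 5133).
Reciprocity: 5109 ≡ 1 and 5133 ≡ 1 (mod 4), so (5109/5133) = +(5133/5109).
Reduce top mod 5109: now compute (24/5109).
Pull out 2^3: since 5109 ≡ 5 (mod 8), (2/5109) = -1, so (2/5109)^3 = -1.
Reciprocity: 3 ≡ 3 and 5109 ≡ 1 (mod 4), so (3/5109) = +(5109/3).
Reduce top mod 3: now compute (0/3).
Top reduces to 0: gcd > 1, so the symbol is 0.

0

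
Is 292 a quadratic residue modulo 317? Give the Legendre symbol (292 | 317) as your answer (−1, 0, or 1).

Euler's criterion: (292/317) ≡ 292^158 (mod 317).
292^2 ≡ 308 (mod 317)
292^4 ≡ 81 (mod 317)
292^8 ≡ 221 (mod 317)
292^16 ≡ 23 (mod 317)
292^32 ≡ 212 (mod 317)
292^64 ≡ 247 (mod 317)
292^128 ≡ 145 (mod 317)
292^158 = 292^(128+16+8+4+2) ≡ 1 (mod 317).
Result is 1, so (292/317) = 1.

1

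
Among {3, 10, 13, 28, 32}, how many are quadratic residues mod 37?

3

(3/37) = +1 → QR.
(10/37) = +1 → QR.
(13/37) = -1 → non-residue.
(28/37) = +1 → QR.
(32/37) = -1 → non-residue.
Total quadratic residues among the 5: 3.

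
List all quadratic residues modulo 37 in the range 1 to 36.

Square k = 1,…,18 (k and 37−k give the same square):
1²=1, 2²=4, 3²=9, 4²=16, 5²=25, 6²=36, 7²≡12, 8²≡27, 9²≡7, 10²≡26, 11²≡10, 12²≡33, 13²≡21, 14²≡11, 15²≡3, 16²≡34, 17²≡30, 18²≡28 (mod 37).
So the quadratic residues mod 37 are {1, 3, 4, 7, 9, 10, 11, 12, 16, 21, 25, 26, 27, 28, 30, 33, 34, 36}.

1, 3, 4, 7, 9, 10, 11, 12, 16, 21, 25, 26, 27, 28, 30, 33, 34, 36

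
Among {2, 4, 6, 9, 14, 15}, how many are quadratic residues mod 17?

(2/17) = +1 → QR.
(4/17) = +1 → QR.
(6/17) = -1 → non-residue.
(9/17) = +1 → QR.
(14/17) = -1 → non-residue.
(15/17) = +1 → QR.
Total quadratic residues among the 6: 4.

4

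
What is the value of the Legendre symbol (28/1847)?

1

Pull out 2^2: since 1847 ≡ 7 (mod 8), (2/1847) = +1, so (2/1847)^2 = +1.
Reciprocity: 7 ≡ 3 and 1847 ≡ 3 (mod 4), so (7/1847) = −(1847/7).
Reduce top mod 7: now compute (6/7).
Pull out 2: since 7 ≡ 7 (mod 8), (2/7) = +1.
Reciprocity: 3 ≡ 3 and 7 ≡ 3 (mod 4), so (3/7) = −(7/3).
Reduce top mod 3: now compute (1/3).
Reached (1/3) = 1. Collecting the sign flips along the way, the symbol is +1.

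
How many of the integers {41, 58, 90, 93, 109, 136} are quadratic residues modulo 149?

0

(41/149) = -1 → non-residue.
(58/149) = -1 → non-residue.
(90/149) = -1 → non-residue.
(93/149) = -1 → non-residue.
(109/149) = -1 → non-residue.
(136/149) = -1 → non-residue.
Total quadratic residues among the 6: 0.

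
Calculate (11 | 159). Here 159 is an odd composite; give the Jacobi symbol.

-1

Reciprocity: 11 ≡ 3 and 159 ≡ 3 (mod 4), so (11/159) = −(159/11).
Reduce top mod 11: now compute (5/11).
Reciprocity: 5 ≡ 1 and 11 ≡ 3 (mod 4), so (5/11) = +(11/5).
Reduce top mod 5: now compute (1/5).
Reached (1/5) = 1. Collecting the sign flips along the way, the symbol is -1.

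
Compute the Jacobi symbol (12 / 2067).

0

Pull out 2^2: since 2067 ≡ 3 (mod 8), (2/2067) = -1, so (2/2067)^2 = +1.
Reciprocity: 3 ≡ 3 and 2067 ≡ 3 (mod 4), so (3/2067) = −(2067/3).
Reduce top mod 3: now compute (0/3).
Top reduces to 0: gcd > 1, so the symbol is 0.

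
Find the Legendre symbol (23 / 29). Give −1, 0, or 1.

Reciprocity: 23 ≡ 3 and 29 ≡ 1 (mod 4), so (23/29) = +(29/23).
Reduce top mod 23: now compute (6/23).
Pull out 2: since 23 ≡ 7 (mod 8), (2/23) = +1.
Reciprocity: 3 ≡ 3 and 23 ≡ 3 (mod 4), so (3/23) = −(23/3).
Reduce top mod 3: now compute (2/3).
Pull out 2: since 3 ≡ 3 (mod 8), (2/3) = -1.
Reached (1/3) = 1. Collecting the sign flips along the way, the symbol is +1.

1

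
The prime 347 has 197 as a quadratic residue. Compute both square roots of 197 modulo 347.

163, 184

Since 347 ≡ 3 (mod 4), a square root of 197 is 197^((347+1)/4) = 197^87 mod 347.
Repeated squaring: 197^2≡292, 197^4≡249, 197^8≡235, 197^16≡52, 197^32≡275, 197^64≡326 (mod 347).
197^87 = 197^(64+16+4+2+1) ≡ 184 (mod 347).
Check: 184² = 33856 ≡ 197 (mod 347). The two roots are 163 and 184.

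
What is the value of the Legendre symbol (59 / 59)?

0

First reduce: 59 ≡ 0 (mod 59).
Top reduces to 0: gcd > 1, so the symbol is 0.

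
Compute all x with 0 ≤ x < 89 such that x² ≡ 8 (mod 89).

89 ≡ 1 (mod 4), so we find a root by search.
Trying successive values, 39² = 1521 ≡ 8 (mod 89). The other root is 89 − 39 = 50.

39, 50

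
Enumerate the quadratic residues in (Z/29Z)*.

Square k = 1,…,14 (k and 29−k give the same square):
1²=1, 2²=4, 3²=9, 4²=16, 5²=25, 6²≡7, 7²≡20, 8²≡6, 9²≡23, 10²≡13, 11²≡5, 12²≡28, 13²≡24, 14²≡22 (mod 29).
So the quadratic residues mod 29 are {1, 4, 5, 6, 7, 9, 13, 16, 20, 22, 23, 24, 25, 28}.

1,4,5,6,7,9,13,16,20,22,23,24,25,28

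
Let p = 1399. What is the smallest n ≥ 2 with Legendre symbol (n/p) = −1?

(2/1399) = +1, so 2 is a residue.
(3/1399) = −1, so 3 is the smallest positive non-residue mod 1399.

3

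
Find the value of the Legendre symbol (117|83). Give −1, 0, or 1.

First reduce: 117 ≡ 34 (mod 83).
Pull out 2: since 83 ≡ 3 (mod 8), (2/83) = -1.
Reciprocity: 17 ≡ 1 and 83 ≡ 3 (mod 4), so (17/83) = +(83/17).
Reduce top mod 17: now compute (15/17).
Reciprocity: 15 ≡ 3 and 17 ≡ 1 (mod 4), so (15/17) = +(17/15).
Reduce top mod 15: now compute (2/15).
Pull out 2: since 15 ≡ 7 (mod 8), (2/15) = +1.
Reached (1/15) = 1. Collecting the sign flips along the way, the symbol is -1.

-1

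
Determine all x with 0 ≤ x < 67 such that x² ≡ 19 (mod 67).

Since 67 ≡ 3 (mod 4), a square root of 19 is 19^((67+1)/4) = 19^17 mod 67.
Repeated squaring: 19^2≡26, 19^4≡6, 19^8≡36, 19^16≡23 (mod 67).
19^17 = 19^(16+1) ≡ 35 (mod 67).
Check: 35² = 1225 ≡ 19 (mod 67). The two roots are 32 and 35.

32, 35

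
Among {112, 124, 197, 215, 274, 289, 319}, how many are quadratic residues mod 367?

6

(112/367) = +1 → QR.
(124/367) = +1 → QR.
(197/367) = -1 → non-residue.
(215/367) = +1 → QR.
(274/367) = +1 → QR.
(289/367) = +1 → QR.
(319/367) = +1 → QR.
Total quadratic residues among the 7: 6.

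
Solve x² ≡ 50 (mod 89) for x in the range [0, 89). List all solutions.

89 ≡ 1 (mod 4), so we find a root by search.
Trying successive values, 36² = 1296 ≡ 50 (mod 89). The other root is 89 − 36 = 53.

36, 53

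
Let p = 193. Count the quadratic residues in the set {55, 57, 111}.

(55/193) = +1 → QR.
(57/193) = -1 → non-residue.
(111/193) = -1 → non-residue.
Total quadratic residues among the 3: 1.

1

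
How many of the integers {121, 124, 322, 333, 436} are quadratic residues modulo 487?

(121/487) = +1 → QR.
(124/487) = +1 → QR.
(322/487) = +1 → QR.
(333/487) = -1 → non-residue.
(436/487) = -1 → non-residue.
Total quadratic residues among the 5: 3.

3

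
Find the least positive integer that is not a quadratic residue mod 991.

3

(2/991) = +1, so 2 is a residue.
(3/991) = −1, so 3 is the smallest positive non-residue mod 991.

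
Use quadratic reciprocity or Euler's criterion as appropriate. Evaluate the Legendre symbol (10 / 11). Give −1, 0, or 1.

-1

Pull out 2: since 11 ≡ 3 (mod 8), (2/11) = -1.
Reciprocity: 5 ≡ 1 and 11 ≡ 3 (mod 4), so (5/11) = +(11/5).
Reduce top mod 5: now compute (1/5).
Reached (1/5) = 1. Collecting the sign flips along the way, the symbol is -1.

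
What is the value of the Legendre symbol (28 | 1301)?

-1

Pull out 2^2: since 1301 ≡ 5 (mod 8), (2/1301) = -1, so (2/1301)^2 = +1.
Reciprocity: 7 ≡ 3 and 1301 ≡ 1 (mod 4), so (7/1301) = +(1301/7).
Reduce top mod 7: now compute (6/7).
Pull out 2: since 7 ≡ 7 (mod 8), (2/7) = +1.
Reciprocity: 3 ≡ 3 and 7 ≡ 3 (mod 4), so (3/7) = −(7/3).
Reduce top mod 3: now compute (1/3).
Reached (1/3) = 1. Collecting the sign flips along the way, the symbol is -1.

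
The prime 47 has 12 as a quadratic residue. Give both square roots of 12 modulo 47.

23, 24

Since 47 ≡ 3 (mod 4), a square root of 12 is 12^((47+1)/4) = 12^12 mod 47.
Repeated squaring: 12^2≡3, 12^4≡9, 12^8≡34 (mod 47).
12^12 = 12^(8+4) ≡ 24 (mod 47).
Check: 24² = 576 ≡ 12 (mod 47). The two roots are 23 and 24.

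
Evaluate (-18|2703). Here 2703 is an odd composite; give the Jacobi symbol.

0

First reduce: -18 ≡ 2685 (mod 2703).
Reciprocity: 2685 ≡ 1 and 2703 ≡ 3 (mod 4), so (2685/2703) = +(2703/2685).
Reduce top mod 2685: now compute (18/2685).
Pull out 2: since 2685 ≡ 5 (mod 8), (2/2685) = -1.
Reciprocity: 9 ≡ 1 and 2685 ≡ 1 (mod 4), so (9/2685) = +(2685/9).
Reduce top mod 9: now compute (3/9).
Reciprocity: 3 ≡ 3 and 9 ≡ 1 (mod 4), so (3/9) = +(9/3).
Reduce top mod 3: now compute (0/3).
Top reduces to 0: gcd > 1, so the symbol is 0.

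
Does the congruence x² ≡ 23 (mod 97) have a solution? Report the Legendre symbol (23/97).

-1

Reciprocity: 23 ≡ 3 and 97 ≡ 1 (mod 4), so (23/97) = +(97/23).
Reduce top mod 23: now compute (5/23).
Reciprocity: 5 ≡ 1 and 23 ≡ 3 (mod 4), so (5/23) = +(23/5).
Reduce top mod 5: now compute (3/5).
Reciprocity: 3 ≡ 3 and 5 ≡ 1 (mod 4), so (3/5) = +(5/3).
Reduce top mod 3: now compute (2/3).
Pull out 2: since 3 ≡ 3 (mod 8), (2/3) = -1.
Reached (1/3) = 1. Collecting the sign flips along the way, the symbol is -1.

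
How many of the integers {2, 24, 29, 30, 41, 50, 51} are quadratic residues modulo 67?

(2/67) = -1 → non-residue.
(24/67) = +1 → QR.
(29/67) = +1 → QR.
(30/67) = -1 → non-residue.
(41/67) = -1 → non-residue.
(50/67) = -1 → non-residue.
(51/67) = -1 → non-residue.
Total quadratic residues among the 7: 2.

2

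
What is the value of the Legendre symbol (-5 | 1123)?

Euler's criterion: (-5/1123) ≡ 1118^561 (mod 1123).
1118^2 ≡ 25 (mod 1123)
1118^4 ≡ 625 (mod 1123)
1118^8 ≡ 944 (mod 1123)
1118^16 ≡ 597 (mod 1123)
1118^32 ≡ 418 (mod 1123)
1118^64 ≡ 659 (mod 1123)
1118^128 ≡ 803 (mod 1123)
1118^256 ≡ 207 (mod 1123)
1118^512 ≡ 175 (mod 1123)
1118^561 = 1118^(512+32+16+1) ≡ 1 (mod 1123).
Result is 1, so (-5/1123) = 1.

1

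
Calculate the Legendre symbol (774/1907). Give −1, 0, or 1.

Pull out 2: since 1907 ≡ 3 (mod 8), (2/1907) = -1.
Reciprocity: 387 ≡ 3 and 1907 ≡ 3 (mod 4), so (387/1907) = −(1907/387).
Reduce top mod 387: now compute (359/387).
Reciprocity: 359 ≡ 3 and 387 ≡ 3 (mod 4), so (359/387) = −(387/359).
Reduce top mod 359: now compute (28/359).
Pull out 2^2: since 359 ≡ 7 (mod 8), (2/359) = +1, so (2/359)^2 = +1.
Reciprocity: 7 ≡ 3 and 359 ≡ 3 (mod 4), so (7/359) = −(359/7).
Reduce top mod 7: now compute (2/7).
Pull out 2: since 7 ≡ 7 (mod 8), (2/7) = +1.
Reached (1/7) = 1. Collecting the sign flips along the way, the symbol is +1.

1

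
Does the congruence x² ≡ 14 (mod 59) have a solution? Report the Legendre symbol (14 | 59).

-1

Euler's criterion: (14/59) ≡ 14^29 (mod 59).
14^2 ≡ 19 (mod 59)
14^4 ≡ 7 (mod 59)
14^8 ≡ 49 (mod 59)
14^16 ≡ 41 (mod 59)
14^29 = 14^(16+8+4+1) ≡ 58 (mod 59).
Result is 58 ≡ −1, so (14/59) = −1.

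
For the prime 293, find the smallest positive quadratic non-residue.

(2/293) = −1, so 2 is the smallest positive non-residue mod 293.

2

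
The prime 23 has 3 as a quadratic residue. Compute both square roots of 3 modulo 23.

Since 23 ≡ 3 (mod 4), a square root of 3 is 3^((23+1)/4) = 3^6 mod 23.
Repeated squaring: 3^2≡9, 3^4≡12 (mod 23).
3^6 = 3^(4+2) ≡ 16 (mod 23).
Check: 16² = 256 ≡ 3 (mod 23). The two roots are 7 and 16.

7, 16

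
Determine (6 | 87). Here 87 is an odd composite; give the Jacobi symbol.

Pull out 2: since 87 ≡ 7 (mod 8), (2/87) = +1.
Reciprocity: 3 ≡ 3 and 87 ≡ 3 (mod 4), so (3/87) = −(87/3).
Reduce top mod 3: now compute (0/3).
Top reduces to 0: gcd > 1, so the symbol is 0.

0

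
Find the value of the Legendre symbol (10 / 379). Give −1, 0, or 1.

-1

Euler's criterion: (10/379) ≡ 10^189 (mod 379).
10^2 ≡ 100 (mod 379)
10^4 ≡ 146 (mod 379)
10^8 ≡ 92 (mod 379)
10^16 ≡ 126 (mod 379)
10^32 ≡ 337 (mod 379)
10^64 ≡ 248 (mod 379)
10^128 ≡ 106 (mod 379)
10^189 = 10^(128+32+16+8+4+1) ≡ 378 (mod 379).
Result is 378 ≡ −1, so (10/379) = −1.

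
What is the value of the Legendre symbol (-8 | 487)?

Euler's criterion: (-8/487) ≡ 479^243 (mod 487).
479^2 ≡ 64 (mod 487)
479^4 ≡ 200 (mod 487)
479^8 ≡ 66 (mod 487)
479^16 ≡ 460 (mod 487)
479^32 ≡ 242 (mod 487)
479^64 ≡ 124 (mod 487)
479^128 ≡ 279 (mod 487)
479^243 = 479^(128+64+32+16+2+1) ≡ 486 (mod 487).
Result is 486 ≡ −1, so (-8/487) = −1.

-1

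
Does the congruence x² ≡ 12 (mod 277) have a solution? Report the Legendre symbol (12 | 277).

1

Euler's criterion: (12/277) ≡ 12^138 (mod 277).
12^2 ≡ 144 (mod 277)
12^4 ≡ 238 (mod 277)
12^8 ≡ 136 (mod 277)
12^16 ≡ 214 (mod 277)
12^32 ≡ 91 (mod 277)
12^64 ≡ 248 (mod 277)
12^128 ≡ 10 (mod 277)
12^138 = 12^(128+8+2) ≡ 1 (mod 277).
Result is 1, so (12/277) = 1.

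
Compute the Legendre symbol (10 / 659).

Pull out 2: since 659 ≡ 3 (mod 8), (2/659) = -1.
Reciprocity: 5 ≡ 1 and 659 ≡ 3 (mod 4), so (5/659) = +(659/5).
Reduce top mod 5: now compute (4/5).
Pull out 2^2: since 5 ≡ 5 (mod 8), (2/5) = -1, so (2/5)^2 = +1.
Reached (1/5) = 1. Collecting the sign flips along the way, the symbol is -1.

-1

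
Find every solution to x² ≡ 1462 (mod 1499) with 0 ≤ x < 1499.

Since 1499 ≡ 3 (mod 4), a square root of 1462 is 1462^((1499+1)/4) = 1462^375 mod 1499.
Repeated squaring: 1462^2≡1369, 1462^4≡411, 1462^8≡1033, 1462^16≡1300, 1462^32≡627, 1462^64≡391, 1462^128≡1482, 1462^256≡289 (mod 1499).
1462^375 = 1462^(256+64+32+16+4+2+1) ≡ 1166 (mod 1499).
Check: 1166² = 1359556 ≡ 1462 (mod 1499). The two roots are 333 and 1166.

333, 1166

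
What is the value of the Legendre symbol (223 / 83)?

-1

First reduce: 223 ≡ 57 (mod 83).
Reciprocity: 57 ≡ 1 and 83 ≡ 3 (mod 4), so (57/83) = +(83/57).
Reduce top mod 57: now compute (26/57).
Pull out 2: since 57 ≡ 1 (mod 8), (2/57) = +1.
Reciprocity: 13 ≡ 1 and 57 ≡ 1 (mod 4), so (13/57) = +(57/13).
Reduce top mod 13: now compute (5/13).
Reciprocity: 5 ≡ 1 and 13 ≡ 1 (mod 4), so (5/13) = +(13/5).
Reduce top mod 5: now compute (3/5).
Reciprocity: 3 ≡ 3 and 5 ≡ 1 (mod 4), so (3/5) = +(5/3).
Reduce top mod 3: now compute (2/3).
Pull out 2: since 3 ≡ 3 (mod 8), (2/3) = -1.
Reached (1/3) = 1. Collecting the sign flips along the way, the symbol is -1.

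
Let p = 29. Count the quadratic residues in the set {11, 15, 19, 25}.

1

(11/29) = -1 → non-residue.
(15/29) = -1 → non-residue.
(19/29) = -1 → non-residue.
(25/29) = +1 → QR.
Total quadratic residues among the 4: 1.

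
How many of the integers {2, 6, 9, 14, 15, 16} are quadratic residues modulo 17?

(2/17) = +1 → QR.
(6/17) = -1 → non-residue.
(9/17) = +1 → QR.
(14/17) = -1 → non-residue.
(15/17) = +1 → QR.
(16/17) = +1 → QR.
Total quadratic residues among the 6: 4.

4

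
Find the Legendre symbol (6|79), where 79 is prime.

-1

Pull out 2: since 79 ≡ 7 (mod 8), (2/79) = +1.
Reciprocity: 3 ≡ 3 and 79 ≡ 3 (mod 4), so (3/79) = −(79/3).
Reduce top mod 3: now compute (1/3).
Reached (1/3) = 1. Collecting the sign flips along the way, the symbol is -1.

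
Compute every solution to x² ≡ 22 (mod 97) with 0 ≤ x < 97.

97 ≡ 1 (mod 4), so we find a root by search.
Trying successive values, 33² = 1089 ≡ 22 (mod 97). The other root is 97 − 33 = 64.

33, 64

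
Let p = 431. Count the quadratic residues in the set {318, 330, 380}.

3

(318/431) = +1 → QR.
(330/431) = +1 → QR.
(380/431) = +1 → QR.
Total quadratic residues among the 3: 3.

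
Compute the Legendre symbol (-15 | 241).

Euler's criterion: (-15/241) ≡ 226^120 (mod 241).
226^2 ≡ 225 (mod 241)
226^4 ≡ 15 (mod 241)
226^8 ≡ 225 (mod 241)
226^16 ≡ 15 (mod 241)
226^32 ≡ 225 (mod 241)
226^64 ≡ 15 (mod 241)
226^120 = 226^(64+32+16+8) ≡ 1 (mod 241).
Result is 1, so (-15/241) = 1.

1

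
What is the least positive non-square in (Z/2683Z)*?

(2/2683) = −1, so 2 is the smallest positive non-residue mod 2683.

2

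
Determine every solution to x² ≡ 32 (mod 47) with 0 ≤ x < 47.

19, 28

Since 47 ≡ 3 (mod 4), a square root of 32 is 32^((47+1)/4) = 32^12 mod 47.
Repeated squaring: 32^2≡37, 32^4≡6, 32^8≡36 (mod 47).
32^12 = 32^(8+4) ≡ 28 (mod 47).
Check: 28² = 784 ≡ 32 (mod 47). The two roots are 19 and 28.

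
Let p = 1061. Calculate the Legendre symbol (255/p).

Euler's criterion: (255/1061) ≡ 255^530 (mod 1061).
255^2 ≡ 304 (mod 1061)
255^4 ≡ 109 (mod 1061)
255^8 ≡ 210 (mod 1061)
255^16 ≡ 599 (mod 1061)
255^32 ≡ 183 (mod 1061)
255^64 ≡ 598 (mod 1061)
255^128 ≡ 47 (mod 1061)
255^256 ≡ 87 (mod 1061)
255^512 ≡ 142 (mod 1061)
255^530 = 255^(512+16+2) ≡ 1 (mod 1061).
Result is 1, so (255/1061) = 1.

1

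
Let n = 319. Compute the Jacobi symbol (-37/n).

1

First reduce: -37 ≡ 282 (mod 319).
Pull out 2: since 319 ≡ 7 (mod 8), (2/319) = +1.
Reciprocity: 141 ≡ 1 and 319 ≡ 3 (mod 4), so (141/319) = +(319/141).
Reduce top mod 141: now compute (37/141).
Reciprocity: 37 ≡ 1 and 141 ≡ 1 (mod 4), so (37/141) = +(141/37).
Reduce top mod 37: now compute (30/37).
Pull out 2: since 37 ≡ 5 (mod 8), (2/37) = -1.
Reciprocity: 15 ≡ 3 and 37 ≡ 1 (mod 4), so (15/37) = +(37/15).
Reduce top mod 15: now compute (7/15).
Reciprocity: 7 ≡ 3 and 15 ≡ 3 (mod 4), so (7/15) = −(15/7).
Reduce top mod 7: now compute (1/7).
Reached (1/7) = 1. Collecting the sign flips along the way, the symbol is +1.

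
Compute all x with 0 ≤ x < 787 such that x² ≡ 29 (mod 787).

356, 431

Since 787 ≡ 3 (mod 4), a square root of 29 is 29^((787+1)/4) = 29^197 mod 787.
Repeated squaring: 29^2≡54, 29^4≡555, 29^8≡308, 29^16≡424, 29^32≡340, 29^64≡698, 29^128≡51 (mod 787).
29^197 = 29^(128+64+4+1) ≡ 431 (mod 787).
Check: 431² = 185761 ≡ 29 (mod 787). The two roots are 356 and 431.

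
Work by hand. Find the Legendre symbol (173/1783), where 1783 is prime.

Reciprocity: 173 ≡ 1 and 1783 ≡ 3 (mod 4), so (173/1783) = +(1783/173).
Reduce top mod 173: now compute (53/173).
Reciprocity: 53 ≡ 1 and 173 ≡ 1 (mod 4), so (53/173) = +(173/53).
Reduce top mod 53: now compute (14/53).
Pull out 2: since 53 ≡ 5 (mod 8), (2/53) = -1.
Reciprocity: 7 ≡ 3 and 53 ≡ 1 (mod 4), so (7/53) = +(53/7).
Reduce top mod 7: now compute (4/7).
Pull out 2^2: since 7 ≡ 7 (mod 8), (2/7) = +1, so (2/7)^2 = +1.
Reached (1/7) = 1. Collecting the sign flips along the way, the symbol is -1.

-1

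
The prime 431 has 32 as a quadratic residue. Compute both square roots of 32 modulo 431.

Since 431 ≡ 3 (mod 4), a square root of 32 is 32^((431+1)/4) = 32^108 mod 431.
Repeated squaring: 32^2≡162, 32^4≡384, 32^8≡54, 32^16≡330, 32^32≡288, 32^64≡192 (mod 431).
32^108 = 32^(64+32+8+4) ≡ 110 (mod 431).
Check: 110² = 12100 ≡ 32 (mod 431). The two roots are 110 and 321.

110, 321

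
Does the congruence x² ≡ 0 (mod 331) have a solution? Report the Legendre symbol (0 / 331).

Top reduces to 0: gcd > 1, so the symbol is 0.

0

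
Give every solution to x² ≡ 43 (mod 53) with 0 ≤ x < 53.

53 ≡ 1 (mod 4), so we find a root by search.
Trying successive values, 19² = 361 ≡ 43 (mod 53). The other root is 53 − 19 = 34.

19, 34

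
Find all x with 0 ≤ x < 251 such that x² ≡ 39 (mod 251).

Since 251 ≡ 3 (mod 4), a square root of 39 is 39^((251+1)/4) = 39^63 mod 251.
Repeated squaring: 39^2≡15, 39^4≡225, 39^8≡174, 39^16≡156, 39^32≡240 (mod 251).
39^63 = 39^(32+16+8+4+2+1) ≡ 164 (mod 251).
Check: 164² = 26896 ≡ 39 (mod 251). The two roots are 87 and 164.

87, 164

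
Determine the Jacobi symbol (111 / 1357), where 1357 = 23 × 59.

1

Reciprocity: 111 ≡ 3 and 1357 ≡ 1 (mod 4), so (111/1357) = +(1357/111).
Reduce top mod 111: now compute (25/111).
Reciprocity: 25 ≡ 1 and 111 ≡ 3 (mod 4), so (25/111) = +(111/25).
Reduce top mod 25: now compute (11/25).
Reciprocity: 11 ≡ 3 and 25 ≡ 1 (mod 4), so (11/25) = +(25/11).
Reduce top mod 11: now compute (3/11).
Reciprocity: 3 ≡ 3 and 11 ≡ 3 (mod 4), so (3/11) = −(11/3).
Reduce top mod 3: now compute (2/3).
Pull out 2: since 3 ≡ 3 (mod 8), (2/3) = -1.
Reached (1/3) = 1. Collecting the sign flips along the way, the symbol is +1.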